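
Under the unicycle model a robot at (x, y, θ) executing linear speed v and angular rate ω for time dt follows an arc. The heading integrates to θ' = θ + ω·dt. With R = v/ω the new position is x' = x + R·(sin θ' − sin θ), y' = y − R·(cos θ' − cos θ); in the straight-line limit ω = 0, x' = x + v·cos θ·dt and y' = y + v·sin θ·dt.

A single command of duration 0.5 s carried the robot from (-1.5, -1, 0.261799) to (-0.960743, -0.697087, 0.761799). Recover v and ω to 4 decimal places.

Δθ = 0.761799 − 0.261799 = 0.500000
ω = Δθ/dt = 0.500000/0.5 = 1.0000
R = Δx/(sin θ' − sin θ) = 1.2500
v = R·ω = 1.2500·1.0000 = 1.2500

v = 1.2500, ω = 1.0000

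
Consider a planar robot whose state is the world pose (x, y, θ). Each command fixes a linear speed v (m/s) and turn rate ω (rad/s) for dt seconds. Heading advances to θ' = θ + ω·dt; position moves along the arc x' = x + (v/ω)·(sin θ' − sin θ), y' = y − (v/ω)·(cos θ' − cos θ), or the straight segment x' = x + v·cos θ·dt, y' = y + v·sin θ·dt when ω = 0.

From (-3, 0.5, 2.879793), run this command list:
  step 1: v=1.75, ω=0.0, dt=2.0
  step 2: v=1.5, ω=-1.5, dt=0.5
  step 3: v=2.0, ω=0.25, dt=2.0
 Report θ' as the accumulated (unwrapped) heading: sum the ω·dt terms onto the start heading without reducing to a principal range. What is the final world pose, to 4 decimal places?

(-9.8340, 4.5737, 2.6298)

step 1: θ'=2.8798 (straight) → pose (-6.3807, 1.4059, 2.8798)
step 2: θ'=2.1298 (R=-1.0000) → pose (-6.9697, 1.8415, 2.1298)
step 3: θ'=2.6298 (R=8.0000) → pose (-9.8340, 4.5737, 2.6298)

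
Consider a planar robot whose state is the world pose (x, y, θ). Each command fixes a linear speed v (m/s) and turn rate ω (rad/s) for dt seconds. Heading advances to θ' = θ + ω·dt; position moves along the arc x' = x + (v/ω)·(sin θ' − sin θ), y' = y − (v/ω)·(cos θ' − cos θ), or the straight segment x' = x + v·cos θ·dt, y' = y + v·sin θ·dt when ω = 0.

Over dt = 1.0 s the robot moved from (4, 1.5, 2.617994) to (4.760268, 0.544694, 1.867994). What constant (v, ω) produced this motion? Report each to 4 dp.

Δθ = 1.867994 − 2.617994 = -0.750000
ω = Δθ/dt = -0.750000/1.0 = -0.7500
R = −Δy/(cos θ' − cos θ) = 1.6667
v = R·ω = 1.6667·-0.7500 = -1.2500

v = -1.2500, ω = -0.7500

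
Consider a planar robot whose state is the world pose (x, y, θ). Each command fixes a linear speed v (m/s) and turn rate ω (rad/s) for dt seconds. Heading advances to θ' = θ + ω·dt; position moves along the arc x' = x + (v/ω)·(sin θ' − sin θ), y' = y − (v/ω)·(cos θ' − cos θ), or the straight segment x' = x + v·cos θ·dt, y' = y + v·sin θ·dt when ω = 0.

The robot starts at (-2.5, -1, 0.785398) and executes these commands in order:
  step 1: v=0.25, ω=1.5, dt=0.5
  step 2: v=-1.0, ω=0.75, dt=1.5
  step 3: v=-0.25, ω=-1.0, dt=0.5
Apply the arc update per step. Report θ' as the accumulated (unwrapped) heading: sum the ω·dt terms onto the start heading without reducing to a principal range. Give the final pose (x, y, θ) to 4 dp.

(-1.6438, -2.1998, 2.1604)

step 1: θ'=1.5354 (R=0.1667) → pose (-2.4513, -0.8880, 1.5354)
step 2: θ'=2.6604 (R=-1.3333) → pose (-1.7359, -2.1172, 2.6604)
step 3: θ'=2.1604 (R=0.2500) → pose (-1.6438, -2.1998, 2.1604)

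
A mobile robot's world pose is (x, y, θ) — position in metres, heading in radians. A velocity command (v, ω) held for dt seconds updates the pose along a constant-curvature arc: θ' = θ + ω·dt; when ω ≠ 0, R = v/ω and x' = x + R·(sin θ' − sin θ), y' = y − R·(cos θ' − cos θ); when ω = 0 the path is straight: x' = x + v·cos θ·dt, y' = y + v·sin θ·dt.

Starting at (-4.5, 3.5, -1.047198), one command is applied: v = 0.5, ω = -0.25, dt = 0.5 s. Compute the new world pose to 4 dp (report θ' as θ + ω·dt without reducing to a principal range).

θ' = -1.0472 + -0.25·0.5 = -1.1722
R = v/ω = 0.5/-0.25 = -2.0000
x' = -4.5 + -2.0000·(sin -1.1722 − sin -1.0472) = -4.3888
y' = 3.5 − -2.0000·(cos -1.1722 − cos -1.0472) = 3.2763

(-4.3888, 3.2763, -1.1722)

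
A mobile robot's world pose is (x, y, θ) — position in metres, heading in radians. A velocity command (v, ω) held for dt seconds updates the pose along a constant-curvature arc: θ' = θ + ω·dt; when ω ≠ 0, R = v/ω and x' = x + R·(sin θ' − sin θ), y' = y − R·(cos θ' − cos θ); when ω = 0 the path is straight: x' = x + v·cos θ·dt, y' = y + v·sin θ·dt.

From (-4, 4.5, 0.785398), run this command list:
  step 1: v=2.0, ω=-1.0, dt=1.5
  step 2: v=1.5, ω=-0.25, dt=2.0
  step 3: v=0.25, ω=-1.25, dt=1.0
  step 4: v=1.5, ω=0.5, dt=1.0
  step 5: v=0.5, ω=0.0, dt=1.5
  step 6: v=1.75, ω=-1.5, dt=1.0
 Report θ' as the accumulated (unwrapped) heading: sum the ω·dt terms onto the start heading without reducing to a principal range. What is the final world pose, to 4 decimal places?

step 1: θ'=-0.7146 (R=-2.0000) → pose (-1.2752, 4.5965, -0.7146)
step 2: θ'=-1.2146 (R=-6.0000) → pose (0.4163, 2.1566, -1.2146)
step 3: θ'=-2.4646 (R=-0.2000) → pose (0.3542, 1.9310, -2.4646)
step 4: θ'=-1.9646 (R=3.0000) → pose (-0.5368, 0.7437, -1.9646)
step 5: θ'=-1.9646 (straight) → pose (-0.8246, 0.0511, -1.9646)
step 6: θ'=-3.4646 (R=-1.1667) → pose (-2.2723, -0.6075, -3.4646)

(-2.2723, -0.6075, -3.4646)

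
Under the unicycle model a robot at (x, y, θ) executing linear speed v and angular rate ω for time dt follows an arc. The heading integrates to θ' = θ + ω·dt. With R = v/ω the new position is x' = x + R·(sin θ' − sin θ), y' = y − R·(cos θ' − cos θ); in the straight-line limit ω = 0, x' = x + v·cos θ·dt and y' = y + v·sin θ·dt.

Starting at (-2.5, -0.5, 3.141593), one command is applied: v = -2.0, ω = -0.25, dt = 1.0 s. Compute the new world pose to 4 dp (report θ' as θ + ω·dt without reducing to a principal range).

θ' = 3.1416 + -0.25·1.0 = 2.8916
R = v/ω = -2.0/-0.25 = 8.0000
x' = -2.5 + 8.0000·(sin 2.8916 − sin 3.1416) = -0.5208
y' = -0.5 − 8.0000·(cos 2.8916 − cos 3.1416) = -0.7487

(-0.5208, -0.7487, 2.8916)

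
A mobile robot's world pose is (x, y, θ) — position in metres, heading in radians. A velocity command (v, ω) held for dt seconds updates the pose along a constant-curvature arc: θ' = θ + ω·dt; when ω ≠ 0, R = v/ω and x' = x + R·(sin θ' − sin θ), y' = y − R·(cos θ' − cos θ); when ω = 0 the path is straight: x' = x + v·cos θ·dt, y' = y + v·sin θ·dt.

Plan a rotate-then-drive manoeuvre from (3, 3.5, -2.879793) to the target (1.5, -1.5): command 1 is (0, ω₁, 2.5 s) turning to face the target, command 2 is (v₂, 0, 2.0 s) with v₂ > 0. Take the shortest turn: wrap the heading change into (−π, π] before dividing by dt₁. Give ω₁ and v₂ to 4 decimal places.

ω₁ = 0.4070, v₂ = 2.6101

heading to target = atan2(-1.5−3.5, 1.5−3) = -1.8623
Δθ = wrap(-1.8623 − -2.8798) = 1.0175; ω₁ = Δθ/dt₁ = 0.4070
distance = √((1.5−3)² + (-1.5−3.5)²) = 5.2202; v₂ = distance/dt₂ = 2.6101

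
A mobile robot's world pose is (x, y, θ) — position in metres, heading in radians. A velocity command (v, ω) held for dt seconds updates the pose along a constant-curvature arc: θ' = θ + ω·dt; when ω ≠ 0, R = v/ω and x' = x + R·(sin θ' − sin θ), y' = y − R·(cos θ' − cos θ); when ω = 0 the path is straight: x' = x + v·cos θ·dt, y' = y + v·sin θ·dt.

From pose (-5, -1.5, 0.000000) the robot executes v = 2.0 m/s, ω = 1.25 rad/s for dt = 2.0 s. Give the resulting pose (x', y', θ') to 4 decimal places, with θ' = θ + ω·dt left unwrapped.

(-4.0424, 1.3818, 2.5000)

θ' = 0.0000 + 1.25·2.0 = 2.5000
R = v/ω = 2.0/1.25 = 1.6000
x' = -5 + 1.6000·(sin 2.5000 − sin 0.0000) = -4.0424
y' = -1.5 − 1.6000·(cos 2.5000 − cos 0.0000) = 1.3818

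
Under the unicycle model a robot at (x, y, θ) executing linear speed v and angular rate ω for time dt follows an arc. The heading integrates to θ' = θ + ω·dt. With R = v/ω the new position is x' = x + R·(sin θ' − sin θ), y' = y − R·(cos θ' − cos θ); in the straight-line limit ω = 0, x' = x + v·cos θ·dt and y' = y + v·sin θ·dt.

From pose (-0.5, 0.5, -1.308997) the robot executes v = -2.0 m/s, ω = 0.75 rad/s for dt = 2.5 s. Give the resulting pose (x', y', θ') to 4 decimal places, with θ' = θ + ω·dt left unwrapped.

θ' = -1.3090 + 0.75·2.5 = 0.5660
R = v/ω = -2.0/0.75 = -2.6667
x' = -0.5 + -2.6667·(sin 0.5660 − sin -1.3090) = -4.5058
y' = 0.5 − -2.6667·(cos 0.5660 − cos -1.3090) = 2.0606

(-4.5058, 2.0606, 0.5660)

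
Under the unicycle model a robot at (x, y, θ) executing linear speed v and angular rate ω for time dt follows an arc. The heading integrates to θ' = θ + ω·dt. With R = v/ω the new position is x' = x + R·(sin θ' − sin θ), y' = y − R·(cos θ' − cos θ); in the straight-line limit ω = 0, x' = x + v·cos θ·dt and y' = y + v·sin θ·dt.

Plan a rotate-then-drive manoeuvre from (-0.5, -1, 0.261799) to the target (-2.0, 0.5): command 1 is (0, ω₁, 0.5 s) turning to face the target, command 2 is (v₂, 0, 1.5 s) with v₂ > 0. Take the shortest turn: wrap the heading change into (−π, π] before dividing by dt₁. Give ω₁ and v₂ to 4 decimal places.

ω₁ = 4.1888, v₂ = 1.4142

heading to target = atan2(0.5−-1, -2−-0.5) = 2.3562
Δθ = wrap(2.3562 − 0.2618) = 2.0944; ω₁ = Δθ/dt₁ = 4.1888
distance = √((-2−-0.5)² + (0.5−-1)²) = 2.1213; v₂ = distance/dt₂ = 1.4142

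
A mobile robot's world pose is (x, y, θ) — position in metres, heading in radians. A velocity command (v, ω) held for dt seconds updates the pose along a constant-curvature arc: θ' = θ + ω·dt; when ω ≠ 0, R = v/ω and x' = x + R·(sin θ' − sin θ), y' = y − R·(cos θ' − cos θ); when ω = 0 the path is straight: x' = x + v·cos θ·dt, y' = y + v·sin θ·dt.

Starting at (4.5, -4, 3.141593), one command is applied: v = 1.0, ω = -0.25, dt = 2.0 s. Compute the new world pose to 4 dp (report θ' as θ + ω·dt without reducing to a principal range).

(2.5823, -3.5103, 2.6416)

θ' = 3.1416 + -0.25·2.0 = 2.6416
R = v/ω = 1.0/-0.25 = -4.0000
x' = 4.5 + -4.0000·(sin 2.6416 − sin 3.1416) = 2.5823
y' = -4 − -4.0000·(cos 2.6416 − cos 3.1416) = -3.5103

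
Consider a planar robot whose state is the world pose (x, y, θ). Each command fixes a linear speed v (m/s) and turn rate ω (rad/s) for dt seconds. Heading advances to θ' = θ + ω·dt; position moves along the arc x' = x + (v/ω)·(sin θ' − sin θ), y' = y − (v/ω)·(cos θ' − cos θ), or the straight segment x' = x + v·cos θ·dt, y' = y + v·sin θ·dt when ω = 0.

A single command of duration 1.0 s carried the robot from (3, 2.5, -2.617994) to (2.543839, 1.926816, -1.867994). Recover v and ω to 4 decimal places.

v = 0.7500, ω = 0.7500

Δθ = -1.867994 − -2.617994 = 0.750000
ω = Δθ/dt = 0.750000/1.0 = 0.7500
R = −Δy/(cos θ' − cos θ) = 1.0000
v = R·ω = 1.0000·0.7500 = 0.7500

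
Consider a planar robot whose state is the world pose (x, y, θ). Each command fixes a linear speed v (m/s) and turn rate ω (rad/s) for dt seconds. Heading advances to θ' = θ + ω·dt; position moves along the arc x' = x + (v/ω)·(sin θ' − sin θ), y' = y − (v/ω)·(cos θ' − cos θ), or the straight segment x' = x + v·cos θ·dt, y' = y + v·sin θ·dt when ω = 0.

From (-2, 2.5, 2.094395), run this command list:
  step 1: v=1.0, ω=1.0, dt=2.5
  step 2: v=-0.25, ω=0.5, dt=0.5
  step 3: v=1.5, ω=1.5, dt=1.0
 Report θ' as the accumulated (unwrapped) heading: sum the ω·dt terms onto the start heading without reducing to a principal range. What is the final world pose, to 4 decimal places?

(-2.8075, 1.3759, 6.3444)

step 1: θ'=4.5944 (R=1.0000) → pose (-3.8591, 2.1177, 4.5944)
step 2: θ'=4.8444 (R=-0.5000) → pose (-3.8599, 2.2424, 4.8444)
step 3: θ'=6.3444 (R=1.0000) → pose (-2.8075, 1.3759, 6.3444)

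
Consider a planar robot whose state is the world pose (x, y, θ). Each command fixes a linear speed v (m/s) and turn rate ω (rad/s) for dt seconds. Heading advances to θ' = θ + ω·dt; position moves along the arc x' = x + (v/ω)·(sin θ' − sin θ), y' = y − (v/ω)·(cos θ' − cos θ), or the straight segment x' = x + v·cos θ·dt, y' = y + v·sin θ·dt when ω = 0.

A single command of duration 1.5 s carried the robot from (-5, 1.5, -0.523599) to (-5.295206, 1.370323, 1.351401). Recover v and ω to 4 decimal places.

v = -0.2500, ω = 1.2500

Δθ = 1.351401 − -0.523599 = 1.875000
ω = Δθ/dt = 1.875000/1.5 = 1.2500
R = Δx/(sin θ' − sin θ) = -0.2000
v = R·ω = -0.2000·1.2500 = -0.2500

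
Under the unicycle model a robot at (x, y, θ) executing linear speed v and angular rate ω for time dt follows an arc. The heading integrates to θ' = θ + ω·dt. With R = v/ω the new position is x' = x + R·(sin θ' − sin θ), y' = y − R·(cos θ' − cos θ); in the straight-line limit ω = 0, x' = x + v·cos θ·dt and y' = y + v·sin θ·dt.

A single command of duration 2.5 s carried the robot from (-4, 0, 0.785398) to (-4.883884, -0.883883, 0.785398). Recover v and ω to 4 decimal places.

Δθ = 0.785398 − 0.785398 = 0.000000
ω = Δθ/dt = 0.000000/2.5 = 0.0000
ω = 0 → v = (Δx·cos θ + Δy·sin θ)/dt = -0.5000

v = -0.5000, ω = 0.0000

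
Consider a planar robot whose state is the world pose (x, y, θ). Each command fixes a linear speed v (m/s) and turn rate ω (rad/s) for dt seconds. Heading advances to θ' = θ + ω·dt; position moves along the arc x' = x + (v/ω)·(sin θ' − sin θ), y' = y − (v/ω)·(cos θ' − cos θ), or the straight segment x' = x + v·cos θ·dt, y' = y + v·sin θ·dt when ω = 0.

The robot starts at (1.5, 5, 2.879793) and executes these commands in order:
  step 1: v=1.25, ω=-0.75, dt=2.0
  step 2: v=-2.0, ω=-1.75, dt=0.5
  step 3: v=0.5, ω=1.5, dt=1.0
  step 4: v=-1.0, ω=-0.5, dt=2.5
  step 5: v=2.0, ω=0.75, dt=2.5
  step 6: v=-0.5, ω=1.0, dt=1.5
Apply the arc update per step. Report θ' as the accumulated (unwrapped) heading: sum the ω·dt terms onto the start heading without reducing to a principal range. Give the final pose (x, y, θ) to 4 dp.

step 1: θ'=1.3798 (R=-1.6667) → pose (0.2950, 6.9263, 1.3798)
step 2: θ'=0.5048 (R=1.1429) → pose (-0.2743, 6.1429, 0.5048)
step 3: θ'=2.0048 (R=0.3333) → pose (-0.1331, 6.5749, 2.0048)
step 4: θ'=0.7548 (R=2.0000) → pose (-0.5774, 4.2770, 0.7548)
step 5: θ'=2.6298 (R=2.6667) → pose (-1.0985, 8.5444, 2.6298)
step 6: θ'=4.1298 (R=-0.5000) → pose (-0.4361, 8.7053, 4.1298)

(-0.4361, 8.7053, 4.1298)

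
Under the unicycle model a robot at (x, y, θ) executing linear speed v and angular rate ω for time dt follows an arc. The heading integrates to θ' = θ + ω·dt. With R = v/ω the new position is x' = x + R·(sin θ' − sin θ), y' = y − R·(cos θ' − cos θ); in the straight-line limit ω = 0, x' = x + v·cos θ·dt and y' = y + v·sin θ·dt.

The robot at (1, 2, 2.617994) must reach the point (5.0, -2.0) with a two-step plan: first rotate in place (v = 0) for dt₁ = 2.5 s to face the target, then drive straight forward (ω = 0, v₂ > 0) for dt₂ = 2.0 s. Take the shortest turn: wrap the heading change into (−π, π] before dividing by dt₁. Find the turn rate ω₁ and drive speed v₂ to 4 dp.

ω₁ = 1.1519, v₂ = 2.8284

heading to target = atan2(-2−2, 5−1) = -0.7854
Δθ = wrap(-0.7854 − 2.6180) = 2.8798; ω₁ = Δθ/dt₁ = 1.1519
distance = √((5−1)² + (-2−2)²) = 5.6569; v₂ = distance/dt₂ = 2.8284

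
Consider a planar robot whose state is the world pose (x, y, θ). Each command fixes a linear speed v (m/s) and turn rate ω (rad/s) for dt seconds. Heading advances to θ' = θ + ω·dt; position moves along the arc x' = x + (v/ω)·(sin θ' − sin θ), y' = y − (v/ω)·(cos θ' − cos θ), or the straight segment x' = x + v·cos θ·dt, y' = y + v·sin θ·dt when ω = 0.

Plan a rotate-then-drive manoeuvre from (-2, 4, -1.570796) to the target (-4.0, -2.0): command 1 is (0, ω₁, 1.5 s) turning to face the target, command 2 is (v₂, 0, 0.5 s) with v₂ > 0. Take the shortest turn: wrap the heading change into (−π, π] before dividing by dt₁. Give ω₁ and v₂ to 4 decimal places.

ω₁ = -0.2145, v₂ = 12.6491

heading to target = atan2(-2−4, -4−-2) = -1.8925
Δθ = wrap(-1.8925 − -1.5708) = -0.3218; ω₁ = Δθ/dt₁ = -0.2145
distance = √((-4−-2)² + (-2−4)²) = 6.3246; v₂ = distance/dt₂ = 12.6491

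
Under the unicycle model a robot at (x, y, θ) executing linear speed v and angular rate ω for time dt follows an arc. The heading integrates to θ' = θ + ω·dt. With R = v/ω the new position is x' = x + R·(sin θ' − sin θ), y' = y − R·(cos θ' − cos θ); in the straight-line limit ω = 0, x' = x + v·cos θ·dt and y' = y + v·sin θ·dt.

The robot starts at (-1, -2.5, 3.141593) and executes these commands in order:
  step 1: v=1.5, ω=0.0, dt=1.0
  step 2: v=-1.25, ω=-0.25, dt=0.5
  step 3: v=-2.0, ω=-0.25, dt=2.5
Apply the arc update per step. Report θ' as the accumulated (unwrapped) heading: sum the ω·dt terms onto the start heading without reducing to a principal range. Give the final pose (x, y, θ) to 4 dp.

(2.5791, -4.6231, 2.3916)

step 1: θ'=3.1416 (straight) → pose (-2.5000, -2.5000, 3.1416)
step 2: θ'=3.0166 (R=5.0000) → pose (-1.8766, -2.5390, 3.0166)
step 3: θ'=2.3916 (R=8.0000) → pose (2.5791, -4.6231, 2.3916)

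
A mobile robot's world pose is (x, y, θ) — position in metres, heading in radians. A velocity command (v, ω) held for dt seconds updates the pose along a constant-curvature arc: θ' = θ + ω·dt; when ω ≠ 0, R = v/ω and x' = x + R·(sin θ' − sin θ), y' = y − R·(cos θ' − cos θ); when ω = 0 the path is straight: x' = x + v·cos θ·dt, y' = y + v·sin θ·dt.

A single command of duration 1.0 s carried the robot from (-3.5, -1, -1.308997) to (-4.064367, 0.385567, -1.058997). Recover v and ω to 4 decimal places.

Δθ = -1.058997 − -1.308997 = 0.250000
ω = Δθ/dt = 0.250000/1.0 = 0.2500
R = −Δy/(cos θ' − cos θ) = -6.0000
v = R·ω = -6.0000·0.2500 = -1.5000

v = -1.5000, ω = 0.2500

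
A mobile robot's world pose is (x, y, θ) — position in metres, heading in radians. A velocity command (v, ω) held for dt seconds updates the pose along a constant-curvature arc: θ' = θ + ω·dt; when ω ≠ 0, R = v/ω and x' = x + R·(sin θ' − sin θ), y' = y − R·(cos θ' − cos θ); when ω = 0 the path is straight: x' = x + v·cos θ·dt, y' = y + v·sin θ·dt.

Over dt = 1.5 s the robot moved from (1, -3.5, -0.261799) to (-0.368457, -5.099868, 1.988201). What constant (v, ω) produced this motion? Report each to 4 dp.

v = -1.7500, ω = 1.5000

Δθ = 1.988201 − -0.261799 = 2.250000
ω = Δθ/dt = 2.250000/1.5 = 1.5000
R = −Δy/(cos θ' − cos θ) = -1.1667
v = R·ω = -1.1667·1.5000 = -1.7500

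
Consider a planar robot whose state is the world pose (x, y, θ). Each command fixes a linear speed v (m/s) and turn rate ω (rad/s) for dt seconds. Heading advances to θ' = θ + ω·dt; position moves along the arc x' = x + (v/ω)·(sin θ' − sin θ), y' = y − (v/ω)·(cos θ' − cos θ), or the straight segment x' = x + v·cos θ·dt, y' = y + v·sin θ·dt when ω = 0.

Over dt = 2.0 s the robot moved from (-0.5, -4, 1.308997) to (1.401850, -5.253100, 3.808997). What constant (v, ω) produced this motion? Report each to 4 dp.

v = -1.5000, ω = 1.2500

Δθ = 3.808997 − 1.308997 = 2.500000
ω = Δθ/dt = 2.500000/2.0 = 1.2500
R = Δx/(sin θ' − sin θ) = -1.2000
v = R·ω = -1.2000·1.2500 = -1.5000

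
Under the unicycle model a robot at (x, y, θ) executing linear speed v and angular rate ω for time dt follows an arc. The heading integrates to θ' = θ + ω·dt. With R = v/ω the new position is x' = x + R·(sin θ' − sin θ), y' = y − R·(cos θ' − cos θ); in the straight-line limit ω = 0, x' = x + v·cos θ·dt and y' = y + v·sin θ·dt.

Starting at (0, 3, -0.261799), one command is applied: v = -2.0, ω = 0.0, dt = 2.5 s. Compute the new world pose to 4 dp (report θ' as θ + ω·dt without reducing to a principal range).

(-4.8296, 4.2941, -0.2618)

θ' = -0.2618 + 0.0·2.5 = -0.2618
ω = 0 → straight: x' = 0 + -2.0·cos(-0.2618)·2.5 = -4.8296
y' = 3 + -2.0·sin(-0.2618)·2.5 = 4.2941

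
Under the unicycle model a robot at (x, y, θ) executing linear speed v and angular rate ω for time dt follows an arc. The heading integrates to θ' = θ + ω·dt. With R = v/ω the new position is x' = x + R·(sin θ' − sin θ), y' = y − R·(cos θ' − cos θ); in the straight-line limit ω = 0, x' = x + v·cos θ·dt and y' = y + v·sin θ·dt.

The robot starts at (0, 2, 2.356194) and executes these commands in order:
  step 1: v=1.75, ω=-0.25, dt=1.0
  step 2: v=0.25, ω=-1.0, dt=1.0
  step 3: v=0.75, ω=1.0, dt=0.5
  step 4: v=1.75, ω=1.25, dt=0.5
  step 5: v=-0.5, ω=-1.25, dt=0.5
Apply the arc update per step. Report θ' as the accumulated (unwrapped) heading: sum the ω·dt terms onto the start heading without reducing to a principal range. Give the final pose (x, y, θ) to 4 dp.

(-1.2098, 4.5587, 1.6062)

step 1: θ'=2.1062 (R=-7.0000) → pose (-1.0707, 3.3785, 2.1062)
step 2: θ'=1.1062 (R=-0.2500) → pose (-1.0792, 3.6180, 1.1062)
step 3: θ'=1.6062 (R=0.7500) → pose (-1.0002, 3.9806, 1.6062)
step 4: θ'=2.2312 (R=1.4000) → pose (-1.2936, 4.7899, 2.2312)
step 5: θ'=1.6062 (R=0.4000) → pose (-1.2098, 4.5587, 1.6062)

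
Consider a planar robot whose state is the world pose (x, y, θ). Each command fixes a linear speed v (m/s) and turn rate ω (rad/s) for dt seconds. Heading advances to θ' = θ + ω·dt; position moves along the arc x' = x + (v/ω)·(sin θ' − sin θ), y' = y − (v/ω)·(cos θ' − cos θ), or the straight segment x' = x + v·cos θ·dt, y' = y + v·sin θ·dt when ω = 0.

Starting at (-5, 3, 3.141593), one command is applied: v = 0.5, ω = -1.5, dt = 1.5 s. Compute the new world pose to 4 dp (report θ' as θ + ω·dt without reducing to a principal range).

θ' = 3.1416 + -1.5·1.5 = 0.8916
R = v/ω = 0.5/-1.5 = -0.3333
x' = -5 + -0.3333·(sin 0.8916 − sin 3.1416) = -5.2594
y' = 3 − -0.3333·(cos 0.8916 − cos 3.1416) = 3.5427

(-5.2594, 3.5427, 0.8916)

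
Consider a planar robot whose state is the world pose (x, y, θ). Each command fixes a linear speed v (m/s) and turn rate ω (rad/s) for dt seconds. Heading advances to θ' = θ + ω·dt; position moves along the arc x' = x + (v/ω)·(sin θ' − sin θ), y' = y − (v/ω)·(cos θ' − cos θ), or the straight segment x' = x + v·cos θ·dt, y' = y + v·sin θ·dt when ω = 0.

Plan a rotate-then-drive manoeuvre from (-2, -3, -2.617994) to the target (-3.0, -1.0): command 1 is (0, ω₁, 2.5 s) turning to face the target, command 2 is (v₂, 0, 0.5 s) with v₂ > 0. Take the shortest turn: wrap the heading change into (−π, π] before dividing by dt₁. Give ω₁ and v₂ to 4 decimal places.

ω₁ = -0.6523, v₂ = 4.4721

heading to target = atan2(-1−-3, -3−-2) = 2.0344
Δθ = wrap(2.0344 − -2.6180) = -1.6307; ω₁ = Δθ/dt₁ = -0.6523
distance = √((-3−-2)² + (-1−-3)²) = 2.2361; v₂ = distance/dt₂ = 4.4721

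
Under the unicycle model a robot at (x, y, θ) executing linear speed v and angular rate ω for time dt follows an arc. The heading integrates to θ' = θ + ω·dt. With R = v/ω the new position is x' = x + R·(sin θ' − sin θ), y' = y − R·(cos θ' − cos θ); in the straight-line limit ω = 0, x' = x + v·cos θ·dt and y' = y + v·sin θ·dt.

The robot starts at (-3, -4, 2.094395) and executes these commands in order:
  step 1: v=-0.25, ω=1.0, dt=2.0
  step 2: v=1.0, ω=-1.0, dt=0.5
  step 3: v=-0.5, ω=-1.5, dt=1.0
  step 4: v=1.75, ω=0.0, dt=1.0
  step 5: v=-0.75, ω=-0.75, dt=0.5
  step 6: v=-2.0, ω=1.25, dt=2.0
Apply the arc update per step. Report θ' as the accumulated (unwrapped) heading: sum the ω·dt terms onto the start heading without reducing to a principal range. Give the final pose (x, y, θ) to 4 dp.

step 1: θ'=4.0944 (R=-0.2500) → pose (-2.5797, -4.0199, 4.0944)
step 2: θ'=3.5944 (R=-1.0000) → pose (-2.9573, -4.3397, 3.5944)
step 3: θ'=2.0944 (R=0.3333) → pose (-2.5228, -4.4727, 2.0944)
step 4: θ'=2.0944 (straight) → pose (-3.3978, -2.9572, 2.0944)
step 5: θ'=1.7194 (R=1.0000) → pose (-3.2748, -3.3092, 1.7194)
step 6: θ'=4.2194 (R=-1.6000) → pose (-0.2830, -3.8295, 4.2194)

(-0.2830, -3.8295, 4.2194)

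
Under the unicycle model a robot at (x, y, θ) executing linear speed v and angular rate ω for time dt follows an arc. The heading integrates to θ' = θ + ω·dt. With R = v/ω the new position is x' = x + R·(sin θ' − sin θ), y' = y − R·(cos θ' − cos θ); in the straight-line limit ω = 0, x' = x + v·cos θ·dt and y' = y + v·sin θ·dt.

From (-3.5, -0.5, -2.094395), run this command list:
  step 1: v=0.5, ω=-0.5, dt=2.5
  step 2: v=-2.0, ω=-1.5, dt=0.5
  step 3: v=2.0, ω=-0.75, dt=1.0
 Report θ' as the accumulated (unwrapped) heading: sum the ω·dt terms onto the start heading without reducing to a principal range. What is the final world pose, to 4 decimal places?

(-4.2193, 0.3831, -4.8444)

step 1: θ'=-3.3444 (R=-1.0000) → pose (-4.5674, -0.9795, -3.3444)
step 2: θ'=-4.0944 (R=1.3333) → pose (-3.7493, -1.5130, -4.0944)
step 3: θ'=-4.8444 (R=-2.6667) → pose (-4.2193, 0.3831, -4.8444)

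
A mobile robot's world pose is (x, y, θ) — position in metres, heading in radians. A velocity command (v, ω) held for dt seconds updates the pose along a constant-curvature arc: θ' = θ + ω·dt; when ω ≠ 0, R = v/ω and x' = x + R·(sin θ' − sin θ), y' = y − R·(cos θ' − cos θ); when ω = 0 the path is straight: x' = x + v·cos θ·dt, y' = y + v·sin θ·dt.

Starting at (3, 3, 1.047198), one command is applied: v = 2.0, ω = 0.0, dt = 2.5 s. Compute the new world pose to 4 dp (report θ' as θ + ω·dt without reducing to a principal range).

θ' = 1.0472 + 0.0·2.5 = 1.0472
ω = 0 → straight: x' = 3 + 2.0·cos(1.0472)·2.5 = 5.5000
y' = 3 + 2.0·sin(1.0472)·2.5 = 7.3301

(5.5000, 7.3301, 1.0472)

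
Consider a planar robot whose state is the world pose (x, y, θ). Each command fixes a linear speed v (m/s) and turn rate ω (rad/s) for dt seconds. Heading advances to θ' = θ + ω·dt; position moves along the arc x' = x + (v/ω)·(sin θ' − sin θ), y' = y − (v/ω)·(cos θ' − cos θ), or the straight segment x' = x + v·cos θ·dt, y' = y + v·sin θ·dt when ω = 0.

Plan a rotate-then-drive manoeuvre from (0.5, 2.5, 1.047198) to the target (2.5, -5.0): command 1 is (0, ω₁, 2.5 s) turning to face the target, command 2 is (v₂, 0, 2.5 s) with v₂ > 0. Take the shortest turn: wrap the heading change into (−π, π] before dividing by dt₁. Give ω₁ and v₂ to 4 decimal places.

heading to target = atan2(-5−2.5, 2.5−0.5) = -1.3102
Δθ = wrap(-1.3102 − 1.0472) = -2.3574; ω₁ = Δθ/dt₁ = -0.9430
distance = √((2.5−0.5)² + (-5−2.5)²) = 7.7621; v₂ = distance/dt₂ = 3.1048

ω₁ = -0.9430, v₂ = 3.1048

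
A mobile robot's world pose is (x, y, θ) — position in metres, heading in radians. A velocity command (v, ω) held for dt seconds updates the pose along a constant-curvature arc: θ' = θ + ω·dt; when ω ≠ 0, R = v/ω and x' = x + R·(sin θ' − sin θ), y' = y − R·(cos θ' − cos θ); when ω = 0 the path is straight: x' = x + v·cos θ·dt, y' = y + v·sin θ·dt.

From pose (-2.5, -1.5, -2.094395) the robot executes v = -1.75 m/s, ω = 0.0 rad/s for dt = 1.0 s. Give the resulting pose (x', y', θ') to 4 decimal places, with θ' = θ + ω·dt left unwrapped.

(-1.6250, 0.0155, -2.0944)

θ' = -2.0944 + 0.0·1.0 = -2.0944
ω = 0 → straight: x' = -2.5 + -1.75·cos(-2.0944)·1.0 = -1.6250
y' = -1.5 + -1.75·sin(-2.0944)·1.0 = 0.0155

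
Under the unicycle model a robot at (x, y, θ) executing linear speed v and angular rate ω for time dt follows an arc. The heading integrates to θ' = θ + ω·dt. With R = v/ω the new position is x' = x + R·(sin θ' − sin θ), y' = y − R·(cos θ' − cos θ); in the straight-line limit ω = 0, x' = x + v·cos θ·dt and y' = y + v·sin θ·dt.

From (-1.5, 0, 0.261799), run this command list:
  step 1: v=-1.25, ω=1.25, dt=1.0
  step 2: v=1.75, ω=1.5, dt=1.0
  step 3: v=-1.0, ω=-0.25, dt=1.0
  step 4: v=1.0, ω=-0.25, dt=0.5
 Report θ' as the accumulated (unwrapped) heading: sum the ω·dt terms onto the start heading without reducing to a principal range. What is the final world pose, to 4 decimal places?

step 1: θ'=1.5118 (R=-1.0000) → pose (-2.2394, -0.9070, 1.5118)
step 2: θ'=3.0118 (R=1.1667) → pose (-3.2531, 0.3187, 3.0118)
step 3: θ'=2.7618 (R=4.0000) → pose (-2.2879, 0.0673, 2.7618)
step 4: θ'=2.6368 (R=-4.0000) → pose (-2.7395, 0.2812, 2.6368)

(-2.7395, 0.2812, 2.6368)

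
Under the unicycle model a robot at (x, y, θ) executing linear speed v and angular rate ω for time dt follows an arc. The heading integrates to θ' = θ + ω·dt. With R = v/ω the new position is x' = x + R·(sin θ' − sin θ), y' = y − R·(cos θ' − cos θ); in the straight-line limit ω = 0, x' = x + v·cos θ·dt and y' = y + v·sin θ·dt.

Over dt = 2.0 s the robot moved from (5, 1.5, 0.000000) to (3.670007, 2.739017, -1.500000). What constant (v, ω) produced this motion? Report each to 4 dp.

Δθ = -1.500000 − 0.000000 = -1.500000
ω = Δθ/dt = -1.500000/2.0 = -0.7500
R = Δx/(sin θ' − sin θ) = 1.3333
v = R·ω = 1.3333·-0.7500 = -1.0000

v = -1.0000, ω = -0.7500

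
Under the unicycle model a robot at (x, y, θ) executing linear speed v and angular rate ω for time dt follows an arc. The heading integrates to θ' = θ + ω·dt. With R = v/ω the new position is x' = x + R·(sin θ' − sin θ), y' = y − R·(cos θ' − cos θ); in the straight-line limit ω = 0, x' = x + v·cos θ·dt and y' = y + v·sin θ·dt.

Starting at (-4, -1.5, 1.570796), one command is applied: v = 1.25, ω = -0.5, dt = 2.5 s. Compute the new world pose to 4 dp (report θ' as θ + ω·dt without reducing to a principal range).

(-2.2883, 0.8725, 0.3208)

θ' = 1.5708 + -0.5·2.5 = 0.3208
R = v/ω = 1.25/-0.5 = -2.5000
x' = -4 + -2.5000·(sin 0.3208 − sin 1.5708) = -2.2883
y' = -1.5 − -2.5000·(cos 0.3208 − cos 1.5708) = 0.8725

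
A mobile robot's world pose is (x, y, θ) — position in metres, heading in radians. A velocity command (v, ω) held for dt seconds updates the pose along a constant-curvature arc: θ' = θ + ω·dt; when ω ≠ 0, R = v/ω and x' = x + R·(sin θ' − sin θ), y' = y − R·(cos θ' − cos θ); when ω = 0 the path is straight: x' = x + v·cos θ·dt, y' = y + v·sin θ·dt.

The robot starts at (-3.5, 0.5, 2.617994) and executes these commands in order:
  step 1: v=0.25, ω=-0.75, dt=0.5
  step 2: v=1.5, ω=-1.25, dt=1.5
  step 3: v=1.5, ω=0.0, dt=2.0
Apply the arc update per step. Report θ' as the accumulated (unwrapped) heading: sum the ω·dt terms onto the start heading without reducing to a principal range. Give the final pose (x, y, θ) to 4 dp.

step 1: θ'=2.2430 (R=-0.3333) → pose (-3.5942, 0.5811, 2.2430)
step 2: θ'=0.3680 (R=-1.2000) → pose (-3.0869, 2.4480, 0.3680)
step 3: θ'=0.3680 (straight) → pose (-0.2877, 3.5272, 0.3680)

(-0.2877, 3.5272, 0.3680)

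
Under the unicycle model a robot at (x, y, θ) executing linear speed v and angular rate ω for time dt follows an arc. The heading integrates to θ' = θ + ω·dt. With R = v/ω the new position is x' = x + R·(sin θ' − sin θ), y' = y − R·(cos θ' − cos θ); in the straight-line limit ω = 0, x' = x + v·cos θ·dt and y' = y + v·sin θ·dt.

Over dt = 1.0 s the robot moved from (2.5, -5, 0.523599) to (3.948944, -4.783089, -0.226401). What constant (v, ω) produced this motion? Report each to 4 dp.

Δθ = -0.226401 − 0.523599 = -0.750000
ω = Δθ/dt = -0.750000/1.0 = -0.7500
R = Δx/(sin θ' − sin θ) = -2.0000
v = R·ω = -2.0000·-0.7500 = 1.5000

v = 1.5000, ω = -0.7500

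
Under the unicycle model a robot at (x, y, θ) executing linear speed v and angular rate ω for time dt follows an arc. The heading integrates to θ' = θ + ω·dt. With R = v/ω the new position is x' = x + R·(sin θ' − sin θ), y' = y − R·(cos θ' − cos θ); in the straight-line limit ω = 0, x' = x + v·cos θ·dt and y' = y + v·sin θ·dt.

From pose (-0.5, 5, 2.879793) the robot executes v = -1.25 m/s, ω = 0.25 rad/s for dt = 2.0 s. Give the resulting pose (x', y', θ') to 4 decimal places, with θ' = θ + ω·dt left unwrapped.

θ' = 2.8798 + 0.25·2.0 = 3.3798
R = v/ω = -1.25/0.25 = -5.0000
x' = -0.5 + -5.0000·(sin 3.3798 − sin 2.8798) = 1.9739
y' = 5 − -5.0000·(cos 3.3798 − cos 2.8798) = 4.9708

(1.9739, 4.9708, 3.3798)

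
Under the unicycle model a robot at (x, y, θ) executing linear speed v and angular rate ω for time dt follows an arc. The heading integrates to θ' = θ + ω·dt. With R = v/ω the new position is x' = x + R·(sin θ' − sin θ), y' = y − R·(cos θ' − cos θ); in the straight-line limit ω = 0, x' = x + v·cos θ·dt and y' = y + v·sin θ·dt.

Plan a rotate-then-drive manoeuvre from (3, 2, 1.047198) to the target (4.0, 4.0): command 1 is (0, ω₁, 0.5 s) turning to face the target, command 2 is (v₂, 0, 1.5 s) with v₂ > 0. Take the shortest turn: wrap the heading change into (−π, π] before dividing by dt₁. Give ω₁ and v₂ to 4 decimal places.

heading to target = atan2(4−2, 4−3) = 1.1071
Δθ = wrap(1.1071 − 1.0472) = 0.0600; ω₁ = Δθ/dt₁ = 0.1199
distance = √((4−3)² + (4−2)²) = 2.2361; v₂ = distance/dt₂ = 1.4907

ω₁ = 0.1199, v₂ = 1.4907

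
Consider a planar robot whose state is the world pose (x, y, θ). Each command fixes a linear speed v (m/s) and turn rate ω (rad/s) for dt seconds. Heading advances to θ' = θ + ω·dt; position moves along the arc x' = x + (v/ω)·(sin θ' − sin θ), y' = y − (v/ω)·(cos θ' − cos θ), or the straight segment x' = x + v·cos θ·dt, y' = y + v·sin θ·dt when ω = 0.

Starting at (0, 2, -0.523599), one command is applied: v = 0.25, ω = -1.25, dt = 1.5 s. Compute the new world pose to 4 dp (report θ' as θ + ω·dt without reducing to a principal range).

(0.0353, 1.6795, -2.3986)

θ' = -0.5236 + -1.25·1.5 = -2.3986
R = v/ω = 0.25/-1.25 = -0.2000
x' = 0 + -0.2000·(sin -2.3986 − sin -0.5236) = 0.0353
y' = 2 − -0.2000·(cos -2.3986 − cos -0.5236) = 1.6795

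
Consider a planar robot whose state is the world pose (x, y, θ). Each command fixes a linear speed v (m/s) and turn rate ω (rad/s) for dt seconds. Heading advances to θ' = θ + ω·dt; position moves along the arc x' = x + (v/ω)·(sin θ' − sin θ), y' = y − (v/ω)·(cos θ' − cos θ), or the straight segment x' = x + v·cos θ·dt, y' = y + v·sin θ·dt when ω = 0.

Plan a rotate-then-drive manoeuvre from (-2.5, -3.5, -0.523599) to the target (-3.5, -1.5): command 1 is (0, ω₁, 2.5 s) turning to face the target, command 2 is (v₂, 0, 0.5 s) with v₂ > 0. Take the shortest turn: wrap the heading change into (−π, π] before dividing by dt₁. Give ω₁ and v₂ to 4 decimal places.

ω₁ = 1.0232, v₂ = 4.4721

heading to target = atan2(-1.5−-3.5, -3.5−-2.5) = 2.0344
Δθ = wrap(2.0344 − -0.5236) = 2.5580; ω₁ = Δθ/dt₁ = 1.0232
distance = √((-3.5−-2.5)² + (-1.5−-3.5)²) = 2.2361; v₂ = distance/dt₂ = 4.4721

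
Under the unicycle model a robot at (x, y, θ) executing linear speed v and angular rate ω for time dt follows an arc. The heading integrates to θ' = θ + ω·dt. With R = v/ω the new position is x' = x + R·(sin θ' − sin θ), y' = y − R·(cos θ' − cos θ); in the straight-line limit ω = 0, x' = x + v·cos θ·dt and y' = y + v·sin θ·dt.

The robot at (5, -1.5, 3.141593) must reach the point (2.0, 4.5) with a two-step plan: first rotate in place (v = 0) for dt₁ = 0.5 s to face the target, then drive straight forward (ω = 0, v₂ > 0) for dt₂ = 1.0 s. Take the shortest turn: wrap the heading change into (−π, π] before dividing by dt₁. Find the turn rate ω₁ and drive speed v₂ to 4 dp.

heading to target = atan2(4.5−-1.5, 2−5) = 2.0344
Δθ = wrap(2.0344 − 3.1416) = -1.1071; ω₁ = Δθ/dt₁ = -2.2143
distance = √((2−5)² + (4.5−-1.5)²) = 6.7082; v₂ = distance/dt₂ = 6.7082

ω₁ = -2.2143, v₂ = 6.7082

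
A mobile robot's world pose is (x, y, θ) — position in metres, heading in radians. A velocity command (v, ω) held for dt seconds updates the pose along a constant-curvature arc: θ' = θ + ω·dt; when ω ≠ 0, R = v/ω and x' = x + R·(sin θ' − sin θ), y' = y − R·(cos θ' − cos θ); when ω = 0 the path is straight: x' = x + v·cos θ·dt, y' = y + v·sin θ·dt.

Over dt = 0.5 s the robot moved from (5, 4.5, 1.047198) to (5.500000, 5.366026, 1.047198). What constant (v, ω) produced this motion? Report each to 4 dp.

v = 2.0000, ω = 0.0000

Δθ = 1.047198 − 1.047198 = 0.000000
ω = Δθ/dt = 0.000000/0.5 = 0.0000
ω = 0 → v = (Δx·cos θ + Δy·sin θ)/dt = 2.0000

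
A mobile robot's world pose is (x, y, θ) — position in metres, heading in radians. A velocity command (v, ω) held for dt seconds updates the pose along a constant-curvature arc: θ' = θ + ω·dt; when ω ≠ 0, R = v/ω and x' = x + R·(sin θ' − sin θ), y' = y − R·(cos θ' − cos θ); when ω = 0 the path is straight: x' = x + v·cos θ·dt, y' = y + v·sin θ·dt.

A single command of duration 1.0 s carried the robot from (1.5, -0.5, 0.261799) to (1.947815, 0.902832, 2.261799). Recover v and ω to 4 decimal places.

v = 1.7500, ω = 2.0000

Δθ = 2.261799 − 0.261799 = 2.000000
ω = Δθ/dt = 2.000000/1.0 = 2.0000
R = −Δy/(cos θ' − cos θ) = 0.8750
v = R·ω = 0.8750·2.0000 = 1.7500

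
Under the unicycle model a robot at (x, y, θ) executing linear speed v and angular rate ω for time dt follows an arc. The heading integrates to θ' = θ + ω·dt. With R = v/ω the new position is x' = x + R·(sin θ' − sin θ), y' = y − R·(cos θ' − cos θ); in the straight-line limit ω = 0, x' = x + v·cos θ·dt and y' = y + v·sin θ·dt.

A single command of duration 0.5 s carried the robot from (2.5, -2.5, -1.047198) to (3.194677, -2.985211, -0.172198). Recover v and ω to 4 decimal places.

Δθ = -0.172198 − -1.047198 = 0.875000
ω = Δθ/dt = 0.875000/0.5 = 1.7500
R = Δx/(sin θ' − sin θ) = 1.0000
v = R·ω = 1.0000·1.7500 = 1.7500

v = 1.7500, ω = 1.7500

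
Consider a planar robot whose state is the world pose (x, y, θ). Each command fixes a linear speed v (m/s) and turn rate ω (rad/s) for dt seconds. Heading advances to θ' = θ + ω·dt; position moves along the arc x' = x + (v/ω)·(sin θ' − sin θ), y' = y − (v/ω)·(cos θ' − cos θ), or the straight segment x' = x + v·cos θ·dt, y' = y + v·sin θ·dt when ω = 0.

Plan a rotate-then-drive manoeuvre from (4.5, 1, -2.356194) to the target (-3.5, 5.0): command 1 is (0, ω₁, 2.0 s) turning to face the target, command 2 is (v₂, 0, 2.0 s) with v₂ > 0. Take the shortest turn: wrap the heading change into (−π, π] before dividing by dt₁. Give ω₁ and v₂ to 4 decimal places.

ω₁ = -0.6245, v₂ = 4.4721

heading to target = atan2(5−1, -3.5−4.5) = 2.6779
Δθ = wrap(2.6779 − -2.3562) = -1.2490; ω₁ = Δθ/dt₁ = -0.6245
distance = √((-3.5−4.5)² + (5−1)²) = 8.9443; v₂ = distance/dt₂ = 4.4721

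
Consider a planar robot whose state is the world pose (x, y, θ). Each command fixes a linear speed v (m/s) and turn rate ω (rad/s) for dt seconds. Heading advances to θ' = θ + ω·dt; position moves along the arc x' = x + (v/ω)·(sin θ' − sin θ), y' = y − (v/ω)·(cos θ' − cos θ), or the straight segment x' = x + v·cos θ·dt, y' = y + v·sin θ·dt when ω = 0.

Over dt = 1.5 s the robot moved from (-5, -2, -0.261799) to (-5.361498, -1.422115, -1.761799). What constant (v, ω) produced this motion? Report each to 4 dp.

Δθ = -1.761799 − -0.261799 = -1.500000
ω = Δθ/dt = -1.500000/1.5 = -1.0000
R = −Δy/(cos θ' − cos θ) = 0.5000
v = R·ω = 0.5000·-1.0000 = -0.5000

v = -0.5000, ω = -1.0000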